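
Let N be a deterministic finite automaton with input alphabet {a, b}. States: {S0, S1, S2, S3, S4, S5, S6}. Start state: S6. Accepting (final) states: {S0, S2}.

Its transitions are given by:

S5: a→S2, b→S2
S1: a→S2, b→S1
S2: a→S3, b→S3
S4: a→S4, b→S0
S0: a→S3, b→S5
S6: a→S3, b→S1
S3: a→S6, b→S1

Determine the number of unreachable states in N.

Starting at S6 and following transitions, the reachable set is {S1, S2, S3, S6}. That leaves S0, S4, S5 unreachable — 3 in total.

3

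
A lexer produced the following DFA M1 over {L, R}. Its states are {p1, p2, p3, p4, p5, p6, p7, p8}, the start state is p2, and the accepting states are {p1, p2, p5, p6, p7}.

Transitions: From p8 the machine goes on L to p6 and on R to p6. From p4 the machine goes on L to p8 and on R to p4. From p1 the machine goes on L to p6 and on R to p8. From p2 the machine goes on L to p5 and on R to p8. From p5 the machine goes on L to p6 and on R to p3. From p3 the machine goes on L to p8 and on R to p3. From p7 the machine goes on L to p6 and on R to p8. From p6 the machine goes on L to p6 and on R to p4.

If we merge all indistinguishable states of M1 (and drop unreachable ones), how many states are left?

Reachable states from the start: {p2,p3,p4,p5,p6,p8}. Unreachable: {p1,p7} — drop them.
P0 = {p2,p5,p6} | {p3,p4,p8}.
Refine {p3,p4,p8} on symbol L: members go to different blocks, giving {p3,p4} and {p8}.
On input R, block {p2,p5,p6} splits into {p5,p6} and {p2}.
No further refinement is possible. Final partition (4 blocks): {p5,p6} | {p3,p4} | {p8} | {p2}.

4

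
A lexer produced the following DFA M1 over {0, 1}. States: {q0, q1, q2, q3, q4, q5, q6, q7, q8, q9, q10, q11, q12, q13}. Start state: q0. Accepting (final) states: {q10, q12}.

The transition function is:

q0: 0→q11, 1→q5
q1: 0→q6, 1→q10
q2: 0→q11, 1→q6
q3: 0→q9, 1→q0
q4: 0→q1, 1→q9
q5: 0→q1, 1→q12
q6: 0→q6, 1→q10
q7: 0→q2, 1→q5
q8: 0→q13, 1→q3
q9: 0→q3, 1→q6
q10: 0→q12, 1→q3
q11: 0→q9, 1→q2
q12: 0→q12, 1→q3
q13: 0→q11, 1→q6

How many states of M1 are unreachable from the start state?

Starting at q0 and following transitions, the reachable set is {q0, q1, q2, q3, q5, q6, q9, q10, q11, q12}. That leaves q4, q7, q8, q13 unreachable — 4 in total.

4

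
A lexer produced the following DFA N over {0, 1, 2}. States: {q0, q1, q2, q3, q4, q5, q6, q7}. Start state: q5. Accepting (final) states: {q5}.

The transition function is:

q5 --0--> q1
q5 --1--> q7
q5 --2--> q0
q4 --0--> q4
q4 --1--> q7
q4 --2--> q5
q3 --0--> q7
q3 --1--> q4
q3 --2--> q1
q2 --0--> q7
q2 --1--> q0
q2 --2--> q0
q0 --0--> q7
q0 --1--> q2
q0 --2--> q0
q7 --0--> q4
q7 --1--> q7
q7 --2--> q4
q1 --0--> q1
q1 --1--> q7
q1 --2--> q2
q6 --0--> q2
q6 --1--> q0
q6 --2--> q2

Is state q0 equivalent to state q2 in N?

First remove the unreachable states {q3,q6}; 6 states remain.
Start with accepting vs non-accepting: {q5} | {q0,q1,q2,q4,q7}.
Refine {q0,q1,q2,q4,q7} on symbol 2: members go to different blocks, giving {q0,q1,q2,q7} and {q4}.
On input 0, block {q0,q1,q2,q7} splits into {q0,q1,q2} and {q7}.
Refine {q0,q1,q2} on symbol 0: members go to different blocks, giving {q0,q2} and {q1}.
The partition is now stable with 5 blocks: {q5} | {q0,q2} | {q4} | {q7} | {q1}.
q0 and q2 lie in the same block of the stable partition, so they are equivalent — no string distinguishes them.

Yes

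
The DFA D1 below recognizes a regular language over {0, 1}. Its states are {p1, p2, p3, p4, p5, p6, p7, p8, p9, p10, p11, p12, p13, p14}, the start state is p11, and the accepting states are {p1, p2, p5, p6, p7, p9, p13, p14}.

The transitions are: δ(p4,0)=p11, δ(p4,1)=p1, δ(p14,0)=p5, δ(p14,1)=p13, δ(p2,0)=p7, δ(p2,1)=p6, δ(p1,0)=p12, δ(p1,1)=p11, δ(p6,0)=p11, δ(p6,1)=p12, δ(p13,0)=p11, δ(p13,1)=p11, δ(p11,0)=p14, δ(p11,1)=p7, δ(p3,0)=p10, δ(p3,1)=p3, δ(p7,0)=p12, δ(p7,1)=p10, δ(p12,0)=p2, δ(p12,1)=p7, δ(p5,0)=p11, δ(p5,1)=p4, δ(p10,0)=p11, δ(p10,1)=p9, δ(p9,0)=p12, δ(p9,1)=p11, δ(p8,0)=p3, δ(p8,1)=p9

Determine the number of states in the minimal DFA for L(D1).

5

First remove the unreachable states {p3,p8}; 12 states remain.
Initial partition by acceptance: {p1,p2,p5,p6,p7,p9,p13,p14} | {p4,p10,p11,p12}.
Refine {p1,p2,p5,p6,p7,p9,p13,p14} on symbol 0: members go to different blocks, giving {p1,p5,p6,p7,p9,p13} and {p2,p14}.
Split {p4,p10,p11,p12} by δ(·,0) → {p4,p10} and {p11,p12}.
On input 1, block {p1,p5,p6,p7,p9,p13} splits into {p1,p6,p9,p13} and {p5,p7}.
No further refinement is possible. Final partition (5 blocks): {p1,p6,p9,p13} | {p4,p10} | {p2,p14} | {p11,p12} | {p5,p7}.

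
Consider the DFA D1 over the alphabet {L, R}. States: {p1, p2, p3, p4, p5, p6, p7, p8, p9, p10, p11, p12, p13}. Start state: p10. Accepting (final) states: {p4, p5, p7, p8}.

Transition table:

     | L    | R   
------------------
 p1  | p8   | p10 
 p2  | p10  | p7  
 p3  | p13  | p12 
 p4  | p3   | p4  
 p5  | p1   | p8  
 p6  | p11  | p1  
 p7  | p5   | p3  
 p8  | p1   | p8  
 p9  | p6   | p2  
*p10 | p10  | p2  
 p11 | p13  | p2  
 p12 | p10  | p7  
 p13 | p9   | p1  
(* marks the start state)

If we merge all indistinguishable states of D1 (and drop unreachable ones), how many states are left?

States {p4} cannot be reached from the start state, so discard them.
Start with accepting vs non-accepting: {p5,p7,p8} | {p1,p2,p3,p6,p9,p10,p11,p12,p13}.
On input L, block {p5,p7,p8} splits into {p5,p8} and {p7}.
Refine {p1,p2,p3,p6,p9,p10,p11,p12,p13} on symbol L: members go to different blocks, giving {p2,p3,p6,p9,p10,p11,p12,p13} and {p1}.
Split {p2,p3,p6,p9,p10,p11,p12,p13} by δ(·,R) → {p3,p9,p10,p11} and {p2,p12} and {p6,p13}.
Refine {p3,p9,p10,p11} on symbol L: members go to different blocks, giving {p3,p9,p11} and {p10}.
Stable partition: {p5,p8} | {p3,p9,p11} | {p7} | {p1} | {p2,p12} | {p6,p13} | {p10} — 7 equivalence classes.

7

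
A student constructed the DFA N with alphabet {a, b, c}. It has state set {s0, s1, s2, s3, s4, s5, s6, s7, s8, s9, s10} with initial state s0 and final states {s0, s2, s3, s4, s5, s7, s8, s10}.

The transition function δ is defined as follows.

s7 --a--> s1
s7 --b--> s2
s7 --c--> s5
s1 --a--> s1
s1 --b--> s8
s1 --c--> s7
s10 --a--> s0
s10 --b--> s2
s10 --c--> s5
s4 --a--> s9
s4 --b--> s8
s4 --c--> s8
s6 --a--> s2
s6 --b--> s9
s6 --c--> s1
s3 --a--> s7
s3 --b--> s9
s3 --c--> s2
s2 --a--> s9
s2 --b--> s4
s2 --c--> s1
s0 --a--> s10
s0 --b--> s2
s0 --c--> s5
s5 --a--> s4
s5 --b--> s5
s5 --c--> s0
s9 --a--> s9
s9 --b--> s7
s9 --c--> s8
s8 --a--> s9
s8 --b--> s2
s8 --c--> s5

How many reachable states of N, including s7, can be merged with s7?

Reachable states from the start: {s0,s1,s2,s4,s5,s7,s8,s9,s10}. Unreachable: {s3,s6} — drop them.
P0 = {s0,s2,s4,s5,s7,s8,s10} | {s1,s9}.
On input a, block {s0,s2,s4,s5,s7,s8,s10} splits into {s2,s4,s7,s8} and {s0,s5,s10}.
On input c, block {s2,s4,s7,s8} splits into {s7,s8} and {s2} and {s4}.
Refine {s0,s5,s10} on symbol a: members go to different blocks, giving {s0,s10} and {s5}.
Stable partition: {s7,s8} | {s1,s9} | {s0,s10} | {s2} | {s4} | {s5} — 6 equivalence classes.
The equivalence class containing s7 is {s7,s8}, of size 2.

2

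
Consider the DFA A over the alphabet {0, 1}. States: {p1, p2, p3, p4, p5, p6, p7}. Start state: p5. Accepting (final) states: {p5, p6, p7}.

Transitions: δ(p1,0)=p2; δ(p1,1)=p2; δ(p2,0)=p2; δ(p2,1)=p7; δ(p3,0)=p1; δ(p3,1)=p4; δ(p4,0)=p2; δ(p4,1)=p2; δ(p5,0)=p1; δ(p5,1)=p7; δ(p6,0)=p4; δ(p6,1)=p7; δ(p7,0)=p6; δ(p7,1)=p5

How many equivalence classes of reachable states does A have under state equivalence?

First remove the unreachable states {p3}; 6 states remain.
Initial partition by acceptance: {p5,p6,p7} | {p1,p2,p4}.
Refine {p5,p6,p7} on symbol 0: members go to different blocks, giving {p5,p6} and {p7}.
On input 1, block {p1,p2,p4} splits into {p1,p4} and {p2}.
Stable partition: {p5,p6} | {p1,p4} | {p7} | {p2} — 4 equivalence classes.

4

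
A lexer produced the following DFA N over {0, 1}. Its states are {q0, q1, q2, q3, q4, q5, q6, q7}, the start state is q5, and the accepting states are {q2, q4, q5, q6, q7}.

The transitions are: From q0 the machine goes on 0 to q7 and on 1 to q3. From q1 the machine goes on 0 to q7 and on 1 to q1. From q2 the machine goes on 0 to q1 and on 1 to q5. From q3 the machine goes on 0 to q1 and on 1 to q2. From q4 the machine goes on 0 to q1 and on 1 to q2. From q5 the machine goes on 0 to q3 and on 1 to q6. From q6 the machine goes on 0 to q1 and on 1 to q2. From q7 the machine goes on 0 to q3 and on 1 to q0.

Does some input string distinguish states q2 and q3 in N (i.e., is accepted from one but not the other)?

Yes

States {q4} cannot be reached from the start state, so discard them.
Start with accepting vs non-accepting: {q2,q5,q6,q7} | {q0,q1,q3}.
Refine {q2,q5,q6,q7} on symbol 1: members go to different blocks, giving {q2,q5,q6} and {q7}.
On input 0, block {q0,q1,q3} splits into {q0,q1} and {q3}.
Refine {q2,q5,q6} on symbol 0: members go to different blocks, giving {q2,q6} and {q5}.
On input 1, block {q2,q6} splits into {q2} and {q6}.
Split {q0,q1} by δ(·,1) → {q0} and {q1}.
Stable partition: {q2} | {q0} | {q7} | {q3} | {q5} | {q6} | {q1} — 7 equivalence classes.
q2 and q3 end up in different blocks, so they are distinguishable. For instance, the string 'ε' is accepted from only q2.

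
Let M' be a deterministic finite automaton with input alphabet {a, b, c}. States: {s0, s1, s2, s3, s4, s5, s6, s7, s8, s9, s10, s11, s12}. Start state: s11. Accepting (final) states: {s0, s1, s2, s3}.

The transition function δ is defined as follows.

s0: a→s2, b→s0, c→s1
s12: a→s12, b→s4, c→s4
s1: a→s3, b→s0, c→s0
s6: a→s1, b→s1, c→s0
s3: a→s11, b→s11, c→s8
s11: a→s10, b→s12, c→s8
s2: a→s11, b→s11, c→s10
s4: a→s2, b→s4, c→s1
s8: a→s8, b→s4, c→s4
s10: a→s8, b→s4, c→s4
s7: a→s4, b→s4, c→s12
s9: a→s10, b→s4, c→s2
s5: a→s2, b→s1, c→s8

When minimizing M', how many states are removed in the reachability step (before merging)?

4

No path from s11 leads to s5, s6, s7, s9; the other 9 states are all reachable.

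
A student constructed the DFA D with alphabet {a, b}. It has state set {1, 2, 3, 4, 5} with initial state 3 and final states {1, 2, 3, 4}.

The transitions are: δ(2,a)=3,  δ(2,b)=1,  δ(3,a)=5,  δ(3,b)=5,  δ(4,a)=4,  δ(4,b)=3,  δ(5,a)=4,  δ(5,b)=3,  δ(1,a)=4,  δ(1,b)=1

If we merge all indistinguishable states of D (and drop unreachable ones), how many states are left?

Reachable states from the start: {3,4,5}. Unreachable: {1,2} — drop them.
P0 = {3,4} | {5}.
Split {3,4} by δ(·,a) → {3} and {4}.
No further refinement is possible. Final partition (3 blocks): {3} | {5} | {4}.

3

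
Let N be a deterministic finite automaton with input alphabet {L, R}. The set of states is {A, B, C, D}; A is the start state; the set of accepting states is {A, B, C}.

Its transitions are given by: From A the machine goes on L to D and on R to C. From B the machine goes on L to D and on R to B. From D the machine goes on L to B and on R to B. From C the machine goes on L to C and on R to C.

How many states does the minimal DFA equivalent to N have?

Every state is reachable, so we keep all 4.
Start with accepting vs non-accepting: {A,B,C} | {D}.
On input L, block {A,B,C} splits into {A,B} and {C}.
On input R, block {A,B} splits into {A} and {B}.
No further refinement is possible. Final partition (4 blocks): {A} | {D} | {C} | {B}.

4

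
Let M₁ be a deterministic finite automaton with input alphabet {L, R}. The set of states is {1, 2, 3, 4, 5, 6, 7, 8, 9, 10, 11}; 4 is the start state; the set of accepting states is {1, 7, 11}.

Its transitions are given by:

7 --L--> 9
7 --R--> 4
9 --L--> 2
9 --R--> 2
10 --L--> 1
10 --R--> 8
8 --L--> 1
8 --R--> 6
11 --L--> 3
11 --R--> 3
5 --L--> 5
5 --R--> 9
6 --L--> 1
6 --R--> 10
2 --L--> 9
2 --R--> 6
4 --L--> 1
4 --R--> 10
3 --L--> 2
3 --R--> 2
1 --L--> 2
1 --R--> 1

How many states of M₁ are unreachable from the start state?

BFS from 4 reaches {1, 2, 4, 6, 8, 9, 10}; the 4 state(s) 3, 5, 7, 11 are never visited.

4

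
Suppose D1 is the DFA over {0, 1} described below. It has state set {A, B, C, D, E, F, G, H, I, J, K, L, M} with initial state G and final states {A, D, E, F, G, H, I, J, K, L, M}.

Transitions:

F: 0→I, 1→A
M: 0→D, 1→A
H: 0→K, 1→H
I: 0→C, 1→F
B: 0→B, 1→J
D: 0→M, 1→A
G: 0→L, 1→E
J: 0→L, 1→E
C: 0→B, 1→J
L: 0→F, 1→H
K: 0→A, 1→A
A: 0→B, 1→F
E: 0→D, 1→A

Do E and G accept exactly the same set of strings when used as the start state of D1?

No

Initial partition by acceptance: {A,D,E,F,G,H,I,J,K,L,M} | {B,C}.
Refine {A,D,E,F,G,H,I,J,K,L,M} on symbol 0: members go to different blocks, giving {D,E,F,G,H,J,K,L,M} and {A,I}.
Refine {D,E,F,G,H,J,K,L,M} on symbol 0: members go to different blocks, giving {D,E,G,H,J,L,M} and {F,K}.
On input 0, block {D,E,G,H,J,L,M} splits into {D,E,G,J,M} and {H,L}.
On input 0, block {D,E,G,J,M} splits into {D,E,M} and {G,J}.
The partition is now stable with 6 blocks: {D,E,M} | {B,C} | {A,I} | {F,K} | {H,L} | {G,J}.
E and G end up in different blocks, so they are distinguishable. For instance, the string '10' is accepted from only G.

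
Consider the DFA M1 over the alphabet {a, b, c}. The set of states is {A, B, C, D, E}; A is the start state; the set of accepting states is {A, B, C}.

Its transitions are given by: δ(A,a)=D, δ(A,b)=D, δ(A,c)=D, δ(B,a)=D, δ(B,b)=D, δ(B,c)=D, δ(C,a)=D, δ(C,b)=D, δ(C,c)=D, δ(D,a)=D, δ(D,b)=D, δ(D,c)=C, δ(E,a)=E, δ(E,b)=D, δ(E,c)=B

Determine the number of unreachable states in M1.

No path from A leads to B, E; the other 3 states are all reachable.

2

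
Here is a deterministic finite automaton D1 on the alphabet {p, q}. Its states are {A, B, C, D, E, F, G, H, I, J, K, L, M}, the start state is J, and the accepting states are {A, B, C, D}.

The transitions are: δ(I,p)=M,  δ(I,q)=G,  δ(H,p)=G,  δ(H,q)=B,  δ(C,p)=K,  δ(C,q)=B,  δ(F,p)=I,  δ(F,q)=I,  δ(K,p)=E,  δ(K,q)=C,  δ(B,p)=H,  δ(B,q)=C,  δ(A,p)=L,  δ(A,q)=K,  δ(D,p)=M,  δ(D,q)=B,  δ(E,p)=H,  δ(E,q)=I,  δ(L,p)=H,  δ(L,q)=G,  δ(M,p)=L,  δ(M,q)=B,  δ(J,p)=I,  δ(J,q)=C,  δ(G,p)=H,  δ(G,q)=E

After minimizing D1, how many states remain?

States {A,D,F} cannot be reached from the start state, so discard them.
Initial partition by acceptance: {B,C} | {E,G,H,I,J,K,L,M}.
Split {E,G,H,I,J,K,L,M} by δ(·,q) → {E,G,I,L} and {H,J,K,M}.
No further refinement is possible. Final partition (3 blocks): {B,C} | {E,G,I,L} | {H,J,K,M}.

3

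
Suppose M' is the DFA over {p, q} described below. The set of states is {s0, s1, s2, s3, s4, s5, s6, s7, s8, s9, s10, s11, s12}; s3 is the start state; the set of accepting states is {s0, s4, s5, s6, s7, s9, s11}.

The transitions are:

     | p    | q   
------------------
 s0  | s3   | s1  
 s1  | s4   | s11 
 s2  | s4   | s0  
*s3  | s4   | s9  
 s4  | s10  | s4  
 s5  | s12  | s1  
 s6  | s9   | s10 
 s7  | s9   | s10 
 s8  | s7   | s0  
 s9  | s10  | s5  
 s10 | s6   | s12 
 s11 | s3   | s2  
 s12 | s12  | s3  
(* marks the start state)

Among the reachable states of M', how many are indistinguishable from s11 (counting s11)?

Reachable states from the start: {s0,s1,s2,s3,s4,s5,s6,s9,s10,s11,s12}. Unreachable: {s7,s8} — drop them.
Start with accepting vs non-accepting: {s0,s4,s5,s6,s9,s11} | {s1,s2,s3,s10,s12}.
Refine {s0,s4,s5,s6,s9,s11} on symbol p: members go to different blocks, giving {s0,s4,s5,s9,s11} and {s6}.
On input q, block {s0,s4,s5,s9,s11} splits into {s0,s5,s11} and {s4,s9}.
Refine {s1,s2,s3,s10,s12} on symbol p: members go to different blocks, giving {s1,s2,s3} and {s10} and {s12}.
On input p, block {s0,s5,s11} splits into {s0,s11} and {s5}.
On input q, block {s1,s2,s3} splits into {s1,s2} and {s3}.
Refine {s4,s9} on symbol q: members go to different blocks, giving {s4} and {s9}.
The partition is now stable with 9 blocks: {s0,s11} | {s1,s2} | {s6} | {s4} | {s10} | {s12} | {s5} | {s3} | {s9}.
The equivalence class containing s11 is {s0,s11}, of size 2.

2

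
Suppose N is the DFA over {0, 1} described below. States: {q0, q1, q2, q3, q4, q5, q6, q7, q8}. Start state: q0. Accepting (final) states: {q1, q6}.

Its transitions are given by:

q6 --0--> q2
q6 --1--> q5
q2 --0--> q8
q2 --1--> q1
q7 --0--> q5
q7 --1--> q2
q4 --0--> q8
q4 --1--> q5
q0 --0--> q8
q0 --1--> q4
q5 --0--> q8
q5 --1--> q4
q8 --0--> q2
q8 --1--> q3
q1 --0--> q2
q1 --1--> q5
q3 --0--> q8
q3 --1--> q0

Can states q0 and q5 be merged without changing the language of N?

First remove the unreachable states {q6,q7}; 7 states remain.
Initial partition by acceptance: {q1} | {q0,q2,q3,q4,q5,q8}.
Refine {q0,q2,q3,q4,q5,q8} on symbol 1: members go to different blocks, giving {q0,q3,q4,q5,q8} and {q2}.
On input 0, block {q0,q3,q4,q5,q8} splits into {q0,q3,q4,q5} and {q8}.
No further refinement is possible. Final partition (4 blocks): {q1} | {q0,q3,q4,q5} | {q2} | {q8}.
q0 and q5 lie in the same block of the stable partition, so they are equivalent — no string distinguishes them.

Yes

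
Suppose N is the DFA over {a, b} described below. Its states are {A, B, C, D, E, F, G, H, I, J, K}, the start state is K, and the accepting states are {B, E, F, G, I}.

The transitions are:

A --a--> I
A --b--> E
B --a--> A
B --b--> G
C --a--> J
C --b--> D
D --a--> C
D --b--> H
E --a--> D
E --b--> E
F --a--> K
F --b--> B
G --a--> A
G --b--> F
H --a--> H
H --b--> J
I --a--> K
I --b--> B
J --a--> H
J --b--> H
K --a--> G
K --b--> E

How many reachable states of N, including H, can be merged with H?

Start with accepting vs non-accepting: {B,E,F,G,I} | {A,C,D,H,J,K}.
Split {A,C,D,H,J,K} by δ(·,a) → {C,D,H,J} and {A,K}.
Refine {B,E,F,G,I} on symbol a: members go to different blocks, giving {B,F,G,I} and {E}.
No further refinement is possible. Final partition (4 blocks): {B,F,G,I} | {C,D,H,J} | {A,K} | {E}.
State H belongs to the block {C,D,H,J}, which has 4 states.

4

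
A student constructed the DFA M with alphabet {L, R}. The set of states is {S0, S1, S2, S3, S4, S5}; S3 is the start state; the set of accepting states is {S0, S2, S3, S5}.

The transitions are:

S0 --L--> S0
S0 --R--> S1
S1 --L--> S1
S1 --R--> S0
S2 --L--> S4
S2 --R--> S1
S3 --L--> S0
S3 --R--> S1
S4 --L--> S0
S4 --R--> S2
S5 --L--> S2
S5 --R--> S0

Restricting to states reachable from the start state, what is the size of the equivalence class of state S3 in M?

First remove the unreachable states {S2,S4,S5}; 3 states remain.
Start with accepting vs non-accepting: {S0,S3} | {S1}.
No further refinement is possible. Final partition (2 blocks): {S0,S3} | {S1}.
State S3 belongs to the block {S0,S3}, which has 2 states.

2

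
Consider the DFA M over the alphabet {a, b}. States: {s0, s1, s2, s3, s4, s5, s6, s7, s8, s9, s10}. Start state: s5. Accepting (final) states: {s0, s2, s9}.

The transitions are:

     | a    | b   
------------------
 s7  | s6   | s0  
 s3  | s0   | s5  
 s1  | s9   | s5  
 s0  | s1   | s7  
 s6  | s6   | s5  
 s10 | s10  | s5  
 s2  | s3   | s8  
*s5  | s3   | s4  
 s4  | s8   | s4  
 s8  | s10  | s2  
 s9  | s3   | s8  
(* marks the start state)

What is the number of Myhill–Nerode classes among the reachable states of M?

6

All states are reachable from the start state.
Initial partition by acceptance: {s0,s2,s9} | {s1,s3,s4,s5,s6,s7,s8,s10}.
Split {s1,s3,s4,s5,s6,s7,s8,s10} by δ(·,a) → {s4,s5,s6,s7,s8,s10} and {s1,s3}.
On input a, block {s4,s5,s6,s7,s8,s10} splits into {s4,s6,s7,s8,s10} and {s5}.
Split {s4,s6,s7,s8,s10} by δ(·,b) → {s6,s10} and {s7,s8} and {s4}.
No further refinement is possible. Final partition (6 blocks): {s0,s2,s9} | {s6,s10} | {s1,s3} | {s5} | {s7,s8} | {s4}.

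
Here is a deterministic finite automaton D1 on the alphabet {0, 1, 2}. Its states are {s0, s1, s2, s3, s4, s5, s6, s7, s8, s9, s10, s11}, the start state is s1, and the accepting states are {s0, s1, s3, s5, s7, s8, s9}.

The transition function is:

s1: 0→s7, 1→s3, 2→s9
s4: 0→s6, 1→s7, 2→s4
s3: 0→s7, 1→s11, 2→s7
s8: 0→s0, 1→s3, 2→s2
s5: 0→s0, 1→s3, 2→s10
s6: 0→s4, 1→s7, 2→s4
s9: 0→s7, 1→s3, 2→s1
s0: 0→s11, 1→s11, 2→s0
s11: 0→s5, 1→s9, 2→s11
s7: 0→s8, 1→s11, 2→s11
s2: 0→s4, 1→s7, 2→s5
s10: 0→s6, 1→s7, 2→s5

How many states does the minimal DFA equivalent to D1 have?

All states are reachable from the start state.
Start with accepting vs non-accepting: {s0,s1,s3,s5,s7,s8,s9} | {s2,s4,s6,s10,s11}.
Refine {s0,s1,s3,s5,s7,s8,s9} on symbol 0: members go to different blocks, giving {s1,s3,s5,s7,s8,s9} and {s0}.
Split {s1,s3,s5,s7,s8,s9} by δ(·,0) → {s1,s3,s7,s9} and {s5,s8}.
On input 0, block {s1,s3,s7,s9} splits into {s1,s3,s9} and {s7}.
On input 1, block {s1,s3,s9} splits into {s1,s9} and {s3}.
Split {s2,s4,s6,s10,s11} by δ(·,0) → {s2,s4,s6,s10} and {s11}.
Refine {s2,s4,s6,s10} on symbol 2: members go to different blocks, giving {s2,s10} and {s4,s6}.
No further refinement is possible. Final partition (8 blocks): {s1,s9} | {s2,s10} | {s0} | {s5,s8} | {s7} | {s3} | {s11} | {s4,s6}.

8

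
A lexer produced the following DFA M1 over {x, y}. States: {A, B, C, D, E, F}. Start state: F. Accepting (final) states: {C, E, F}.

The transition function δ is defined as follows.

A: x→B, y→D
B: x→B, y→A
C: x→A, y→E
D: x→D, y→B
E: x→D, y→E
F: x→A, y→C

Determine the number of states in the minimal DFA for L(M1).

Start with accepting vs non-accepting: {C,E,F} | {A,B,D}.
No further refinement is possible. Final partition (2 blocks): {C,E,F} | {A,B,D}.

2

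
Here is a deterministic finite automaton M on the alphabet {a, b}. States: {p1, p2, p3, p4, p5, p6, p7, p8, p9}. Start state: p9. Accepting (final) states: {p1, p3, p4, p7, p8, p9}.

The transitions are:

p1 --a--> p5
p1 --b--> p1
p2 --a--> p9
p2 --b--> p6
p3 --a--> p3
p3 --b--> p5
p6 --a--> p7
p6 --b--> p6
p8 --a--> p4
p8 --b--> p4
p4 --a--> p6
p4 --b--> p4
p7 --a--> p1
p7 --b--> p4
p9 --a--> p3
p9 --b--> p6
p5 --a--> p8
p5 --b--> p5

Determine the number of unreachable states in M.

1

No path from p9 leads to p2; the other 8 states are all reachable.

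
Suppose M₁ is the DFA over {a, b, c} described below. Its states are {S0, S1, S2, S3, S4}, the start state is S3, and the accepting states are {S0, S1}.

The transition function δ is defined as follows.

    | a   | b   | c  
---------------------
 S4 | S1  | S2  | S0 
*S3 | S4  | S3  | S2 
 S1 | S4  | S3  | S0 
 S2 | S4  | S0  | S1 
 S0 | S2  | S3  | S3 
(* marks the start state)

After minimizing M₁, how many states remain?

All states are reachable from the start state.
Start with accepting vs non-accepting: {S0,S1} | {S2,S3,S4}.
Refine {S0,S1} on symbol c: members go to different blocks, giving {S0} and {S1}.
Split {S2,S3,S4} by δ(·,a) → {S2,S3} and {S4}.
Refine {S2,S3} on symbol b: members go to different blocks, giving {S2} and {S3}.
The partition is now stable with 5 blocks: {S0} | {S2} | {S1} | {S4} | {S3}.

5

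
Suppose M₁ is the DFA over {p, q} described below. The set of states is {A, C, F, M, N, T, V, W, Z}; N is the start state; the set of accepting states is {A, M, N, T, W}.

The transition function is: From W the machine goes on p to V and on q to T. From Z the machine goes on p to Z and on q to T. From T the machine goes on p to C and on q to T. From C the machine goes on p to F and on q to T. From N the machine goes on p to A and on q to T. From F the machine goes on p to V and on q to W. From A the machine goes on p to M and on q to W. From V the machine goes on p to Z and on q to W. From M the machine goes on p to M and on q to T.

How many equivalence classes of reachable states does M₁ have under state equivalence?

3

Initial partition by acceptance: {A,M,N,T,W} | {C,F,V,Z}.
On input p, block {A,M,N,T,W} splits into {A,M,N} and {T,W}.
No further refinement is possible. Final partition (3 blocks): {A,M,N} | {C,F,V,Z} | {T,W}.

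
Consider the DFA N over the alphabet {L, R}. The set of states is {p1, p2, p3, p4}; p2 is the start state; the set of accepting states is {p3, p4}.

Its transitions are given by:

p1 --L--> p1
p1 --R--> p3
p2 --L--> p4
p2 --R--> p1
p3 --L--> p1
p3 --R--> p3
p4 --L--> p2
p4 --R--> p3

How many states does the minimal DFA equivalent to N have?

Every state is reachable, so we keep all 4.
Initial partition by acceptance: {p3,p4} | {p1,p2}.
Refine {p1,p2} on symbol L: members go to different blocks, giving {p1} and {p2}.
Split {p3,p4} by δ(·,L) → {p3} and {p4}.
Stable partition: {p3} | {p1} | {p2} | {p4} — 4 equivalence classes.

4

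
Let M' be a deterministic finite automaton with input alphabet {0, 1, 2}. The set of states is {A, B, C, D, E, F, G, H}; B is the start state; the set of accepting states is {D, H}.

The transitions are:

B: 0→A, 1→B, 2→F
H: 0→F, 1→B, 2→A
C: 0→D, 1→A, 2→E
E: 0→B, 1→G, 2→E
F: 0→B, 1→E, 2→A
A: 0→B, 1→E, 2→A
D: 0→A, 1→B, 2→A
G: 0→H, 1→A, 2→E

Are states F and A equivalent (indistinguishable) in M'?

Yes

First remove the unreachable states {C,D}; 6 states remain.
Start with accepting vs non-accepting: {H} | {A,B,E,F,G}.
On input 0, block {A,B,E,F,G} splits into {A,B,E,F} and {G}.
Split {A,B,E,F} by δ(·,1) → {A,B,F} and {E}.
Refine {A,B,F} on symbol 1: members go to different blocks, giving {A,F} and {B}.
The partition is now stable with 5 blocks: {H} | {A,F} | {G} | {E} | {B}.
F and A lie in the same block of the stable partition, so they are equivalent — no string distinguishes them.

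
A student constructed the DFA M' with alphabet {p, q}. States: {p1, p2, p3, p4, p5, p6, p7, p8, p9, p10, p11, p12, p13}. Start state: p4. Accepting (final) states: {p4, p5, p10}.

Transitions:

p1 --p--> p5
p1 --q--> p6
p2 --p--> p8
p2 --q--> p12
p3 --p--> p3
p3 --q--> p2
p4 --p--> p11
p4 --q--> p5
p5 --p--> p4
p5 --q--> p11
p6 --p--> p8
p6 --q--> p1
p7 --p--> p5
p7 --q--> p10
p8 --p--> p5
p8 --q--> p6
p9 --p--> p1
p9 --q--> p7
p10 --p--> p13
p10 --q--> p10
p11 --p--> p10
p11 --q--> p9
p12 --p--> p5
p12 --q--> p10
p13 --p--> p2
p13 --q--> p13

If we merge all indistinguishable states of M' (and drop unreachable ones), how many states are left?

States {p3} cannot be reached from the start state, so discard them.
Start with accepting vs non-accepting: {p4,p5,p10} | {p1,p2,p6,p7,p8,p9,p11,p12,p13}.
Refine {p4,p5,p10} on symbol p: members go to different blocks, giving {p4,p10} and {p5}.
Refine {p4,p10} on symbol q: members go to different blocks, giving {p4} and {p10}.
Split {p1,p2,p6,p7,p8,p9,p11,p12,p13} by δ(·,p) → {p1,p7,p8,p12} and {p2,p6,p9,p13} and {p11}.
Split {p1,p7,p8,p12} by δ(·,q) → {p1,p8} and {p7,p12}.
On input p, block {p2,p6,p9,p13} splits into {p2,p6,p9} and {p13}.
Split {p2,p6,p9} by δ(·,q) → {p2,p9} and {p6}.
No further refinement is possible. Final partition (9 blocks): {p4} | {p1,p8} | {p5} | {p10} | {p2,p9} | {p11} | {p7,p12} | {p13} | {p6}.

9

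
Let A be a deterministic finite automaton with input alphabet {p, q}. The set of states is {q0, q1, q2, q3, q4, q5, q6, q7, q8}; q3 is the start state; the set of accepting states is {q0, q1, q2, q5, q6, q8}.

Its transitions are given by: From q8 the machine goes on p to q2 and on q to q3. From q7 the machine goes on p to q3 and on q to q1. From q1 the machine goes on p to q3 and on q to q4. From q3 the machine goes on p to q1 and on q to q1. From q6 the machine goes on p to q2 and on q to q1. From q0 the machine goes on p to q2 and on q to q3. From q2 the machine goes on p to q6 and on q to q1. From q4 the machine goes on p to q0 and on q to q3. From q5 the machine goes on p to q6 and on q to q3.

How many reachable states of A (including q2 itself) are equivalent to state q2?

States {q5,q7,q8} cannot be reached from the start state, so discard them.
Start with accepting vs non-accepting: {q0,q1,q2,q6} | {q3,q4}.
Split {q0,q1,q2,q6} by δ(·,p) → {q0,q2,q6} and {q1}.
Refine {q0,q2,q6} on symbol q: members go to different blocks, giving {q2,q6} and {q0}.
Refine {q3,q4} on symbol p: members go to different blocks, giving {q3} and {q4}.
No further refinement is possible. Final partition (5 blocks): {q2,q6} | {q3} | {q1} | {q0} | {q4}.
The equivalence class containing q2 is {q2,q6}, of size 2.

2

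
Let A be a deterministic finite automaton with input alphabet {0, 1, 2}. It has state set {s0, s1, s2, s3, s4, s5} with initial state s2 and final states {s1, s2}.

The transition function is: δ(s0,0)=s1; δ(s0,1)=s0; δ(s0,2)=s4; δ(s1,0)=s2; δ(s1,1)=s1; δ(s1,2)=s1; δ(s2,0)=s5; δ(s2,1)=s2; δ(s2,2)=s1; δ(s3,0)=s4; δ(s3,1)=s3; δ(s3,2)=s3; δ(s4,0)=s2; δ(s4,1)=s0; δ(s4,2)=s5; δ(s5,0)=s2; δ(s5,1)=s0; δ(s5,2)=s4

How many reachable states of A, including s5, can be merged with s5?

Reachable states from the start: {s0,s1,s2,s4,s5}. Unreachable: {s3} — drop them.
P0 = {s1,s2} | {s0,s4,s5}.
Split {s1,s2} by δ(·,0) → {s1} and {s2}.
Refine {s0,s4,s5} on symbol 0: members go to different blocks, giving {s4,s5} and {s0}.
The partition is now stable with 4 blocks: {s1} | {s4,s5} | {s2} | {s0}.
State s5 belongs to the block {s4,s5}, which has 2 states.

2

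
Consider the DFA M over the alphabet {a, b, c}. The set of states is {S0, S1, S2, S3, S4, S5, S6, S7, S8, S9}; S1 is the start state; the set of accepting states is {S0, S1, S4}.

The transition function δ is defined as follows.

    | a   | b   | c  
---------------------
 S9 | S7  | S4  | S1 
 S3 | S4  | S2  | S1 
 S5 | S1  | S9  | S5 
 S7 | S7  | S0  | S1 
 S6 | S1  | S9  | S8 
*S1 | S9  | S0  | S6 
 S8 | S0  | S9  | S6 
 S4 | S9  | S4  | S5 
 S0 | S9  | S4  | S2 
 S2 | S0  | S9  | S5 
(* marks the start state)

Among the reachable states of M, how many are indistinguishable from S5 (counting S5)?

First remove the unreachable states {S3}; 9 states remain.
P0 = {S0,S1,S4} | {S2,S5,S6,S7,S8,S9}.
On input a, block {S2,S5,S6,S7,S8,S9} splits into {S2,S5,S6,S8} and {S7,S9}.
Stable partition: {S0,S1,S4} | {S2,S5,S6,S8} | {S7,S9} — 3 equivalence classes.
State S5 belongs to the block {S2,S5,S6,S8}, which has 4 states.

4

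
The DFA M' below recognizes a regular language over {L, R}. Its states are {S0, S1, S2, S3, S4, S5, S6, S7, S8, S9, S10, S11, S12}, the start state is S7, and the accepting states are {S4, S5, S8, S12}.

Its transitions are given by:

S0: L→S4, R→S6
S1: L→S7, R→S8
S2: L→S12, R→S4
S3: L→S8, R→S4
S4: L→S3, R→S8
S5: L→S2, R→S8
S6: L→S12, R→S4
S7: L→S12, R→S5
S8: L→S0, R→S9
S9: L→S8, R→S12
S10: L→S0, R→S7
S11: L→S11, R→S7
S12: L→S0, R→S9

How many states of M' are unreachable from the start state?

BFS from S7 reaches {S0, S2, S3, S4, S5, S6, S7, S8, S9, S12}; the 3 state(s) S1, S10, S11 are never visited.

3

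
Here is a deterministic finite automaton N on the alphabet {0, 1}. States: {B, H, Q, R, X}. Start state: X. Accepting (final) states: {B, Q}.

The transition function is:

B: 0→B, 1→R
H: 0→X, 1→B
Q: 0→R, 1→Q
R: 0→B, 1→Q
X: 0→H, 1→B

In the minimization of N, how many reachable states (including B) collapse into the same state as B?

All states are reachable from the start state.
Initial partition by acceptance: {B,Q} | {H,R,X}.
Refine {B,Q} on symbol 0: members go to different blocks, giving {B} and {Q}.
Refine {H,R,X} on symbol 0: members go to different blocks, giving {H,X} and {R}.
Stable partition: {B} | {H,X} | {Q} | {R} — 4 equivalence classes.
State B belongs to the block {B}, which has 1 states.

1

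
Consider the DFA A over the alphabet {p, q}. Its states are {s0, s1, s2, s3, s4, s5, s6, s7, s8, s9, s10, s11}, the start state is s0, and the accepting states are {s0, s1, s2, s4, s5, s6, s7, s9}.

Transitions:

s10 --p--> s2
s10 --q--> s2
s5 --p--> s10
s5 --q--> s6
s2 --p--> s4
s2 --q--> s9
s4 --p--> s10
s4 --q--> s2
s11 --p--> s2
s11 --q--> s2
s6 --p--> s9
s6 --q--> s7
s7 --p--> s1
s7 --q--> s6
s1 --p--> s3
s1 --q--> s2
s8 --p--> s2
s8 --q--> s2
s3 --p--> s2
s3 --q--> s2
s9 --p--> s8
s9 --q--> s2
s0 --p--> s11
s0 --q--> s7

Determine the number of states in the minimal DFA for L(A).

5

States {s5} cannot be reached from the start state, so discard them.
P0 = {s0,s1,s2,s4,s6,s7,s9} | {s3,s8,s10,s11}.
Refine {s0,s1,s2,s4,s6,s7,s9} on symbol p: members go to different blocks, giving {s0,s1,s4,s9} and {s2,s6,s7}.
Refine {s2,s6,s7} on symbol q: members go to different blocks, giving {s6,s7} and {s2}.
On input q, block {s0,s1,s4,s9} splits into {s1,s4,s9} and {s0}.
The partition is now stable with 5 blocks: {s1,s4,s9} | {s3,s8,s10,s11} | {s6,s7} | {s2} | {s0}.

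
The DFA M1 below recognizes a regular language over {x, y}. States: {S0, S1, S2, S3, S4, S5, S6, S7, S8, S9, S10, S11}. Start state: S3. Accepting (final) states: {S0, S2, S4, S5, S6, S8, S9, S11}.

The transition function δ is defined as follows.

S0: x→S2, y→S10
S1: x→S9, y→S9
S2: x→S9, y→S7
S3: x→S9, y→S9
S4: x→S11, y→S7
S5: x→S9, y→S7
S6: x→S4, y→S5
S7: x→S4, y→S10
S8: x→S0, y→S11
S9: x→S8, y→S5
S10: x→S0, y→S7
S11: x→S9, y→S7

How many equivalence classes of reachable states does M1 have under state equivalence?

States {S1,S6} cannot be reached from the start state, so discard them.
Initial partition by acceptance: {S0,S2,S4,S5,S8,S9,S11} | {S3,S7,S10}.
Split {S0,S2,S4,S5,S8,S9,S11} by δ(·,y) → {S0,S2,S4,S5,S11} and {S8,S9}.
Refine {S0,S2,S4,S5,S11} on symbol x: members go to different blocks, giving {S2,S5,S11} and {S0,S4}.
On input x, block {S3,S7,S10} splits into {S7,S10} and {S3}.
Split {S8,S9} by δ(·,x) → {S8} and {S9}.
The partition is now stable with 6 blocks: {S2,S5,S11} | {S7,S10} | {S8} | {S0,S4} | {S3} | {S9}.

6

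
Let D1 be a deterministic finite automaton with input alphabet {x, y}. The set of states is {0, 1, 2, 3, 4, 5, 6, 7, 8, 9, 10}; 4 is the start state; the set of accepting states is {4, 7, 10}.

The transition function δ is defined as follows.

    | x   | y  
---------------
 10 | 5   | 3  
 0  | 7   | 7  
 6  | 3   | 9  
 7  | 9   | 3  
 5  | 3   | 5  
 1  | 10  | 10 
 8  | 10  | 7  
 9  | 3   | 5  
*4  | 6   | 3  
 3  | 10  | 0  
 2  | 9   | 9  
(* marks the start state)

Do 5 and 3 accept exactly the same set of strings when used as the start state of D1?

Reachable states from the start: {0,3,4,5,6,7,9,10}. Unreachable: {1,2,8} — drop them.
P0 = {4,7,10} | {0,3,5,6,9}.
Split {0,3,5,6,9} by δ(·,x) → {5,6,9} and {0,3}.
Split {0,3} by δ(·,y) → {0} and {3}.
Stable partition: {4,7,10} | {5,6,9} | {0} | {3} — 4 equivalence classes.
5 and 3 end up in different blocks, so they are distinguishable. For instance, the string 'x' is accepted from only 3.

No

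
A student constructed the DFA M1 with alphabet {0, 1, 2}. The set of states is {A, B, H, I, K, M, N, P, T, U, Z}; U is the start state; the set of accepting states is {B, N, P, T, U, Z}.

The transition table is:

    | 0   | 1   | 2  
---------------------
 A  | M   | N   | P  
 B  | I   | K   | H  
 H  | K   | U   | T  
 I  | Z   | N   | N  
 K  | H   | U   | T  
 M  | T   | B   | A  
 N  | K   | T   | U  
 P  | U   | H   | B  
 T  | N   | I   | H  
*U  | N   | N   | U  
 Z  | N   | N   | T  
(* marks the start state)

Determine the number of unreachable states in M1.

4

BFS from U reaches {H, I, K, N, T, U, Z}; the 4 state(s) A, B, M, P are never visited.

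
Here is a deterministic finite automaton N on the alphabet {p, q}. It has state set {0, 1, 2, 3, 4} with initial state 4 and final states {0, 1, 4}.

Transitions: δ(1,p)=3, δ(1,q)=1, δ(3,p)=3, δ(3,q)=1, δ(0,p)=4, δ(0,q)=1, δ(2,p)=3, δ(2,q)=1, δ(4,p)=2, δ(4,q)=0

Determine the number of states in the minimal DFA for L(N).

4

Every state is reachable, so we keep all 5.
Start with accepting vs non-accepting: {0,1,4} | {2,3}.
Refine {0,1,4} on symbol p: members go to different blocks, giving {1,4} and {0}.
Refine {1,4} on symbol q: members go to different blocks, giving {1} and {4}.
No further refinement is possible. Final partition (4 blocks): {1} | {2,3} | {0} | {4}.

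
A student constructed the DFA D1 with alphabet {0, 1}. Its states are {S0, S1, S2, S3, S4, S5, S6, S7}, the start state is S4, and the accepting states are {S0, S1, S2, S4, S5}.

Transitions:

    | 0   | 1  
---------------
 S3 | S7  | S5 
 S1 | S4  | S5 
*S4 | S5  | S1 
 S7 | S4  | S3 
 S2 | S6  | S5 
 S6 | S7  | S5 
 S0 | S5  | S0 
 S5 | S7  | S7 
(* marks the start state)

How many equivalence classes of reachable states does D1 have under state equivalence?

First remove the unreachable states {S0,S2,S6}; 5 states remain.
P0 = {S1,S4,S5} | {S3,S7}.
On input 0, block {S1,S4,S5} splits into {S1,S4} and {S5}.
Refine {S1,S4} on symbol 0: members go to different blocks, giving {S1} and {S4}.
Refine {S3,S7} on symbol 0: members go to different blocks, giving {S3} and {S7}.
No further refinement is possible. Final partition (5 blocks): {S1} | {S3} | {S5} | {S4} | {S7}.

5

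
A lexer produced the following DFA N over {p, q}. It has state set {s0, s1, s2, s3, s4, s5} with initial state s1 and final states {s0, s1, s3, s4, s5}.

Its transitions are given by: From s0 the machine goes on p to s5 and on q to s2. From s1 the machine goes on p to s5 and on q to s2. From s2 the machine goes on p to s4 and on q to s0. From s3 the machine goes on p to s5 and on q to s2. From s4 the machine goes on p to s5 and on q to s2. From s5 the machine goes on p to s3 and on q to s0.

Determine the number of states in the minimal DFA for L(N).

P0 = {s0,s1,s3,s4,s5} | {s2}.
On input q, block {s0,s1,s3,s4,s5} splits into {s0,s1,s3,s4} and {s5}.
The partition is now stable with 3 blocks: {s0,s1,s3,s4} | {s2} | {s5}.

3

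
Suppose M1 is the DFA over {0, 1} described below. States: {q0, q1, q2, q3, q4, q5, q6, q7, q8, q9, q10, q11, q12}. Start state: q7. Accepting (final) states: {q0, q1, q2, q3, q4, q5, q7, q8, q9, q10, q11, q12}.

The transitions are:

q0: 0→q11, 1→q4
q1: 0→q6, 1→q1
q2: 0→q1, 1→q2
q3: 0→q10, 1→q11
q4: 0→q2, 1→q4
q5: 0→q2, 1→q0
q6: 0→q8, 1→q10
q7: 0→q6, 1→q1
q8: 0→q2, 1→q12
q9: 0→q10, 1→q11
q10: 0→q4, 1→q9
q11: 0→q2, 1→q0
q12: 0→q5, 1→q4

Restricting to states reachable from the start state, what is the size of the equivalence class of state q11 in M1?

States {q3} cannot be reached from the start state, so discard them.
Initial partition by acceptance: {q0,q1,q2,q4,q5,q7,q8,q9,q10,q11,q12} | {q6}.
On input 0, block {q0,q1,q2,q4,q5,q7,q8,q9,q10,q11,q12} splits into {q0,q2,q4,q5,q8,q9,q10,q11,q12} and {q1,q7}.
Split {q0,q2,q4,q5,q8,q9,q10,q11,q12} by δ(·,0) → {q0,q4,q5,q8,q9,q10,q11,q12} and {q2}.
Split {q0,q4,q5,q8,q9,q10,q11,q12} by δ(·,0) → {q0,q9,q10,q12} and {q4,q5,q8,q11}.
Refine {q0,q9,q10,q12} on symbol 0: members go to different blocks, giving {q0,q10,q12} and {q9}.
Refine {q0,q10,q12} on symbol 1: members go to different blocks, giving {q0,q12} and {q10}.
Split {q4,q5,q8,q11} by δ(·,1) → {q5,q8,q11} and {q4}.
Stable partition: {q0,q12} | {q6} | {q1,q7} | {q2} | {q5,q8,q11} | {q9} | {q10} | {q4} — 8 equivalence classes.
The equivalence class containing q11 is {q5,q8,q11}, of size 3.

3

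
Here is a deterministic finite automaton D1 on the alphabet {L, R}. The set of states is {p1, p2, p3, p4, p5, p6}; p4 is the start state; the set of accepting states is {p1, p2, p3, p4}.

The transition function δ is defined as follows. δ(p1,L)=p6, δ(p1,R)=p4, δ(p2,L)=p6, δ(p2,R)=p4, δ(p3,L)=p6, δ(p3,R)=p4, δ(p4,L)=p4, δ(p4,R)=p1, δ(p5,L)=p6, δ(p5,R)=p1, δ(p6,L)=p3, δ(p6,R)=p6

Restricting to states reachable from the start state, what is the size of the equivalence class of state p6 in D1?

States {p2,p5} cannot be reached from the start state, so discard them.
Start with accepting vs non-accepting: {p1,p3,p4} | {p6}.
Split {p1,p3,p4} by δ(·,L) → {p1,p3} and {p4}.
Stable partition: {p1,p3} | {p6} | {p4} — 3 equivalence classes.
State p6 belongs to the block {p6}, which has 1 states.

1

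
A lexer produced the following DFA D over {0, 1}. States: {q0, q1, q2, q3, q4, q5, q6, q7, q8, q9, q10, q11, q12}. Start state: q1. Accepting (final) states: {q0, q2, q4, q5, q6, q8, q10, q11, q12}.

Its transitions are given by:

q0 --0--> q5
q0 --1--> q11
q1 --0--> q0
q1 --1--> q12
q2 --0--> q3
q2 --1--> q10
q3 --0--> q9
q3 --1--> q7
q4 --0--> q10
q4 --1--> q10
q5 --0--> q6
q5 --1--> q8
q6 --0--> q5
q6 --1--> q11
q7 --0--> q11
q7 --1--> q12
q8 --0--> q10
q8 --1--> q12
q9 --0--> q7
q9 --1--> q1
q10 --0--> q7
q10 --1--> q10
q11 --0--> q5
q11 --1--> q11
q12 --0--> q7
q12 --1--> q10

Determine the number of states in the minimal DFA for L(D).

5

Reachable states from the start: {q0,q1,q5,q6,q7,q8,q10,q11,q12}. Unreachable: {q2,q3,q4,q9} — drop them.
P0 = {q0,q5,q6,q8,q10,q11,q12} | {q1,q7}.
Refine {q0,q5,q6,q8,q10,q11,q12} on symbol 0: members go to different blocks, giving {q0,q5,q6,q8,q11} and {q10,q12}.
On input 0, block {q0,q5,q6,q8,q11} splits into {q0,q5,q6,q11} and {q8}.
On input 1, block {q0,q5,q6,q11} splits into {q0,q6,q11} and {q5}.
No further refinement is possible. Final partition (5 blocks): {q0,q6,q11} | {q1,q7} | {q10,q12} | {q8} | {q5}.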